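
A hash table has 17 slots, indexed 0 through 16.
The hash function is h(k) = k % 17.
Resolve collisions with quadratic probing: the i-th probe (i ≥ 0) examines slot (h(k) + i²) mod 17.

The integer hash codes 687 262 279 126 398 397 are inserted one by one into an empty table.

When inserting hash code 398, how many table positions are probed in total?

5

687: h=7 -> slot 7
262: h=7, probe 7,8 -> slot 8
279: h=7, probe 7,8,11 -> slot 11
126: h=7, probe 7,8,11,16 -> slot 16
398: h=7, probe 7,8,11,16,6 -> slot 6
397: h=6, probe 6,7,10 -> slot 10
Table: [-, -, -, -, -, -, 398, 687, 262, -, 397, 279, -, -, -, -, 126]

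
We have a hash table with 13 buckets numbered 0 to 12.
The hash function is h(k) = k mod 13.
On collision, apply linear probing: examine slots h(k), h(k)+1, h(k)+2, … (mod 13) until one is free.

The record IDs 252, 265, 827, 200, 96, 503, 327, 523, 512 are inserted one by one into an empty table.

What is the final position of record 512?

Insert 252: h=5, slot 5 empty → index 5.
Insert 265: h=5, slot 5 occupied → index 6.
Insert 827: h=8, slot 8 empty → index 8.
Insert 200: h=5, slots 5,6 occupied → index 7.
Insert 96: h=5, slots 5,6,7,8 occupied → index 9.
Insert 503: h=9, slot 9 occupied → index 10.
Insert 327: h=2, slot 2 empty → index 2.
Insert 523: h=3, slot 3 empty → index 3.
Insert 512: h=5, slots 5,6,7,8,9,10 occupied → index 11.
Table: [—, —, 327, 523, —, 252, 265, 200, 827, 96, 503, 512, —]

11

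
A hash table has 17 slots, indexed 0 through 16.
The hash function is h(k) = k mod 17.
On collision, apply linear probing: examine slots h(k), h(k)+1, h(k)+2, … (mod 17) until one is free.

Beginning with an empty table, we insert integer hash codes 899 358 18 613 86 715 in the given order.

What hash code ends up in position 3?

613

899: h=15 → slot 15
358: h=1 → slot 1
18: h=1, probe 1,2 → slot 2
613: h=1, probe 1,2,3 → slot 3
86: h=1, probe 1,2,3,4 → slot 4
715: h=1, probe 1,2,3,4,5 → slot 5
Table: [—, 358, 18, 613, 86, 715, —, —, —, —, —, —, —, —, —, 899, —]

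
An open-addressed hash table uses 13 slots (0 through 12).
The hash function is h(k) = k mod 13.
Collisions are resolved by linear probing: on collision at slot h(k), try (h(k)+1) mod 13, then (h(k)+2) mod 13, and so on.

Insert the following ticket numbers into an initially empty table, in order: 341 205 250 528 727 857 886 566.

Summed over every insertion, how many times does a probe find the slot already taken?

Insert 341: h=3, slot 3 empty -> index 3.
Insert 205: h=10, slot 10 empty -> index 10.
Insert 250: h=3, slot 3 occupied -> index 4.
Insert 528: h=8, slot 8 empty -> index 8.
Insert 727: h=12, slot 12 empty -> index 12.
Insert 857: h=12, slot 12 occupied -> index 0.
Insert 886: h=2, slot 2 empty -> index 2.
Insert 566: h=7, slot 7 empty -> index 7.
Table: [857, ∅, 886, 341, 250, ∅, ∅, 566, 528, ∅, 205, ∅, 727]

2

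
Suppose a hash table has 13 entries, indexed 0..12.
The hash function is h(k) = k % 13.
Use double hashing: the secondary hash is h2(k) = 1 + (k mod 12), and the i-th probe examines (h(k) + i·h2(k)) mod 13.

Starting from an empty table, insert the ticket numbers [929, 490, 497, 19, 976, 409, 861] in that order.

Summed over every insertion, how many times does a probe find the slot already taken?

5

929: h=6 -> slot 6
490: h=9 -> slot 9
497: h=3 -> slot 3
19: h=6, h2=8, probe 6,1 -> slot 1
976: h=1, h2=5, probe 1,6,11 -> slot 11
409: h=6, h2=2, probe 6,8 -> slot 8
861: h=3, h2=10, probe 3,0 -> slot 0
Table: [861, 19, _, 497, _, _, 929, _, 409, 490, _, 976, _]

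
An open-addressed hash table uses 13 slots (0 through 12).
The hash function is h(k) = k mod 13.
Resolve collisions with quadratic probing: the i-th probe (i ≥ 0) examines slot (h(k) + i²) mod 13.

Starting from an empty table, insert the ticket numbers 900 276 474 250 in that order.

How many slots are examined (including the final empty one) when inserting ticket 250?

900: h=3 → slot 3
276: h=3, probe 3,4 → slot 4
474: h=6 → slot 6
250: h=3, probe 3,4,7 → slot 7
Table: [∅, ∅, ∅, 900, 276, ∅, 474, 250, ∅, ∅, ∅, ∅, ∅]

3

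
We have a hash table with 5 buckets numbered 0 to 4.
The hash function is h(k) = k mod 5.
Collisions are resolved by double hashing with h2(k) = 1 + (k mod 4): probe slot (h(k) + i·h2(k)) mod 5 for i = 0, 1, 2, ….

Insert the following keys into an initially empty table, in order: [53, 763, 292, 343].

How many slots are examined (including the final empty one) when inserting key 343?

Insert 53: h=3, slot 3 empty => index 3.
Insert 763: h=3, h2=4, slot 3 occupied => index 2.
Insert 292: h=2, h2=1, slots 2,3 occupied => index 4.
Insert 343: h=3, h2=4, slots 3,2 occupied => index 1.
Table: [., 343, 763, 53, 292]

3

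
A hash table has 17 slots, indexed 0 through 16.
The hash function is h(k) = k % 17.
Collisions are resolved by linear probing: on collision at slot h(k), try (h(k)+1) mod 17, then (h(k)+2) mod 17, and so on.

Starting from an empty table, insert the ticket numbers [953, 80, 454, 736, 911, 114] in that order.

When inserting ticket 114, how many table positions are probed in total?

Insert 953: h=1, slot 1 empty → index 1.
Insert 80: h=12, slot 12 empty → index 12.
Insert 454: h=12, slot 12 occupied → index 13.
Insert 736: h=5, slot 5 empty → index 5.
Insert 911: h=10, slot 10 empty → index 10.
Insert 114: h=12, slots 12,13 occupied → index 14.
Table: [., 953, ., ., ., 736, ., ., ., ., 911, ., 80, 454, 114, ., .]

3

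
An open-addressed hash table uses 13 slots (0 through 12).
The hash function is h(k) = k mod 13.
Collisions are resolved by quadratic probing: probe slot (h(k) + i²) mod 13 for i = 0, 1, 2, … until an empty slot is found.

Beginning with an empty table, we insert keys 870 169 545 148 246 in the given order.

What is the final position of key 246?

870: h=12 => slot 12
169: h=0 => slot 0
545: h=12, probe 12,0,3 => slot 3
148: h=5 => slot 5
246: h=12, probe 12,0,3,8 => slot 8
Table: [169, _, _, 545, _, 148, _, _, 246, _, _, _, 870]

8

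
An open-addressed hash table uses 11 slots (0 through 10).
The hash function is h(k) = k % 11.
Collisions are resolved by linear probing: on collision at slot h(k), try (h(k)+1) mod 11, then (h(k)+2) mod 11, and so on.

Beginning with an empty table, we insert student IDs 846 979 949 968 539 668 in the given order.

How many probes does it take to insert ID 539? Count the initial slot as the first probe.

Insert 846: h=10, slot 10 empty -> index 10.
Insert 979: h=0, slot 0 empty -> index 0.
Insert 949: h=3, slot 3 empty -> index 3.
Insert 968: h=0, slot 0 occupied -> index 1.
Insert 539: h=0, slots 0,1 occupied -> index 2.
Insert 668: h=8, slot 8 empty -> index 8.
Table: [979, 968, 539, 949, —, —, —, —, 668, —, 846]

3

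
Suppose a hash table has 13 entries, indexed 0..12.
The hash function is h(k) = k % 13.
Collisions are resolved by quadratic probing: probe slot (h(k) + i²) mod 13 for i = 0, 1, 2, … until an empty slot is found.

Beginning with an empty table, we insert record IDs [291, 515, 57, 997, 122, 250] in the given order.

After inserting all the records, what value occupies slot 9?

291 hashes to 5; slot 5 is free → place at 5.
515 hashes to 8; slot 8 is free → place at 8.
57 hashes to 5; 5 taken → place at 6.
997 hashes to 9; slot 9 is free → place at 9.
122 hashes to 5; 5,6,9 taken → place at 1.
250 hashes to 3; slot 3 is free → place at 3.
Table: [_, 122, _, 250, _, 291, 57, _, 515, 997, _, _, _]

997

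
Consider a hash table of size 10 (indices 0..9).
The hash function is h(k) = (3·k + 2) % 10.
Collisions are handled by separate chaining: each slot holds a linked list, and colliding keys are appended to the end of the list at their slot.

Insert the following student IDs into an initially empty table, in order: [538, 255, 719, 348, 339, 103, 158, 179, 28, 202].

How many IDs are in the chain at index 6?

538 → bucket 6
255 → bucket 7
719 → bucket 9
348 → bucket 6 (collision)
339 → bucket 9 (collision)
103 → bucket 1
158 → bucket 6 (collision)
179 → bucket 9 (collision)
28 → bucket 6 (collision)
202 → bucket 8
Final buckets:
0: -
1: 103
2: -
3: -
4: -
5: -
6: 538 -> 348 -> 158 -> 28
7: 255
8: 202
9: 719 -> 339 -> 179

4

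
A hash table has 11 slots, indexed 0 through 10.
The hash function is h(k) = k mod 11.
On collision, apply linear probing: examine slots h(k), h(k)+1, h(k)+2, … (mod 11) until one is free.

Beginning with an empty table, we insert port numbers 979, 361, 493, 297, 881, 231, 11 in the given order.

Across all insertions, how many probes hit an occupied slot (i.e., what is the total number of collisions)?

10

979 hashes to 0; slot 0 is free → place at 0.
361 hashes to 9; slot 9 is free → place at 9.
493 hashes to 9; 9 taken → place at 10.
297 hashes to 0; 0 taken → place at 1.
881 hashes to 1; 1 taken → place at 2.
231 hashes to 0; 0,1,2 taken → place at 3.
11 hashes to 0; 0,1,2,3 taken → place at 4.
Table: [979, 297, 881, 231, 11, -, -, -, -, 361, 493]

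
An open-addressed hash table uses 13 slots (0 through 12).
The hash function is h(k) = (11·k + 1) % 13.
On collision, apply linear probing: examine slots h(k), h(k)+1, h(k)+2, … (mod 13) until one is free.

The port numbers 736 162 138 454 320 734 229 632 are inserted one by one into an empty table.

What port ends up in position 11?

736

736: h=11 → slot 11
162: h=2 → slot 2
138: h=11, probe 11,12 → slot 12
454: h=3 → slot 3
320: h=11, probe 11,12,0 → slot 0
734: h=2, probe 2,3,4 → slot 4
229: h=11, probe 11,12,0,1 → slot 1
632: h=11, probe 11,12,0,1,2,3,4,5 → slot 5
Table: [320, 229, 162, 454, 734, 632, ∅, ∅, ∅, ∅, ∅, 736, 138]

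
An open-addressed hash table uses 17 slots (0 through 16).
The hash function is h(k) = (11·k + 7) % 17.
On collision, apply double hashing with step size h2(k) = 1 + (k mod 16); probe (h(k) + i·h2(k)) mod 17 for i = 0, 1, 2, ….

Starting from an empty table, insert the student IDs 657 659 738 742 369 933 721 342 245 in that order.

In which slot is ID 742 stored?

6

Insert 657: h=9, slot 9 empty -> index 9.
Insert 659: h=14, slot 14 empty -> index 14.
Insert 738: h=16, slot 16 empty -> index 16.
Insert 742: h=9, h2=7, slots 9,16 occupied -> index 6.
Insert 369: h=3, slot 3 empty -> index 3.
Insert 933: h=2, slot 2 empty -> index 2.
Insert 721: h=16, h2=2, slot 16 occupied -> index 1.
Insert 342: h=12, slot 12 empty -> index 12.
Insert 245: h=16, h2=6, slot 16 occupied -> index 5.
Table: [—, 721, 933, 369, —, 245, 742, —, —, 657, —, —, 342, —, 659, —, 738]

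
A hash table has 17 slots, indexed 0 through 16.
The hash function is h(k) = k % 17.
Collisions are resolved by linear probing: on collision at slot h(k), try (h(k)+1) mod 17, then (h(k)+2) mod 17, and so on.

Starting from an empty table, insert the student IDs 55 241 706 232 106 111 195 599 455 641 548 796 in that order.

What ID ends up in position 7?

55: h=4 → slot 4
241: h=3 → slot 3
706: h=9 → slot 9
232: h=11 → slot 11
106: h=4, probe 4,5 → slot 5
111: h=9, probe 9,10 → slot 10
195: h=8 → slot 8
599: h=4, probe 4,5,6 → slot 6
455: h=13 → slot 13
641: h=12 → slot 12
548: h=4, probe 4,5,6,7 → slot 7
796: h=14 → slot 14
Table: [∅, ∅, ∅, 241, 55, 106, 599, 548, 195, 706, 111, 232, 641, 455, 796, ∅, ∅]

548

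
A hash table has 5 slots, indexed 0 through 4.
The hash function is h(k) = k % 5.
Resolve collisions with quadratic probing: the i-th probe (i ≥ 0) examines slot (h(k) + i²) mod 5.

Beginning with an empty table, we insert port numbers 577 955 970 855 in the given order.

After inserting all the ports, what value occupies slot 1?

970

577: h=2 -> slot 2
955: h=0 -> slot 0
970: h=0, probe 0,1 -> slot 1
855: h=0, probe 0,1,4 -> slot 4
Table: [955, 970, 577, ., 855]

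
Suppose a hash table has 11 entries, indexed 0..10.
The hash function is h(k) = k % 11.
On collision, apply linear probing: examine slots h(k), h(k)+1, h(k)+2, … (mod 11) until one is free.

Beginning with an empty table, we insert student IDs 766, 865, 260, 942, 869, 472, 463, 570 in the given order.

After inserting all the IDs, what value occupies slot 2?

463

Insert 766: h=7, slot 7 empty → index 7.
Insert 865: h=7, slot 7 occupied → index 8.
Insert 260: h=7, slots 7,8 occupied → index 9.
Insert 942: h=7, slots 7,8,9 occupied → index 10.
Insert 869: h=0, slot 0 empty → index 0.
Insert 472: h=10, slots 10,0 occupied → index 1.
Insert 463: h=1, slot 1 occupied → index 2.
Insert 570: h=9, slots 9,10,0,1,2 occupied → index 3.
Table: [869, 472, 463, 570, ∅, ∅, ∅, 766, 865, 260, 942]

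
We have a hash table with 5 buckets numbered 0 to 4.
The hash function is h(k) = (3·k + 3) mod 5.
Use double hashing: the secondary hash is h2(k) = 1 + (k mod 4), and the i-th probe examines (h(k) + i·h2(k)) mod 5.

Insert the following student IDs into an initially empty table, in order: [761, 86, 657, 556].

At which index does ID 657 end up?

Insert 761: h=1, slot 1 empty → index 1.
Insert 86: h=1, h2=3, slot 1 occupied → index 4.
Insert 657: h=4, h2=2, slots 4,1 occupied → index 3.
Insert 556: h=1, h2=1, slot 1 occupied → index 2.
Table: [., 761, 556, 657, 86]

3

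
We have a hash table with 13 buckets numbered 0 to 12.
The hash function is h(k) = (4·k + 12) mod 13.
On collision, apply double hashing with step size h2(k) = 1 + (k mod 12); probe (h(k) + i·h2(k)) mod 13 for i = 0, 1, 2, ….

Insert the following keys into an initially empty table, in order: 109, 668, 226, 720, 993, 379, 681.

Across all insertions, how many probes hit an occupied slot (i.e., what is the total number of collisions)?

109: h=6 => slot 6
668: h=6, h2=9, probe 6,2 => slot 2
226: h=6, h2=11, probe 6,4 => slot 4
720: h=6, h2=1, probe 6,7 => slot 7
993: h=6, h2=10, probe 6,3 => slot 3
379: h=7, h2=8, probe 7,2,10 => slot 10
681: h=6, h2=10, probe 6,3,0 => slot 0
Table: [681, -, 668, 993, 226, -, 109, 720, -, -, 379, -, -]

8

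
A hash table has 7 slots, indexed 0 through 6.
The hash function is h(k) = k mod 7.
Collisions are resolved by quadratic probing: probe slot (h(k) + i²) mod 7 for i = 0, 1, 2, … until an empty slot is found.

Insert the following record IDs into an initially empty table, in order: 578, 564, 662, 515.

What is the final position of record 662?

Insert 578: h=4, slot 4 empty → index 4.
Insert 564: h=4, slot 4 occupied → index 5.
Insert 662: h=4, slots 4,5 occupied → index 1.
Insert 515: h=4, slots 4,5,1 occupied → index 6.
Table: [-, 662, -, -, 578, 564, 515]

1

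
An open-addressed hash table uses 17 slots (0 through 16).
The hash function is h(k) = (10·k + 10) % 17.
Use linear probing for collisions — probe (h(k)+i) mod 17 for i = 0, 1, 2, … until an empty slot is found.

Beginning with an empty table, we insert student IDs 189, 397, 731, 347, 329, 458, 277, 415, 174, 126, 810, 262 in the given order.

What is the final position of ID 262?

189 hashes to 13; slot 13 is free → place at 13.
397 hashes to 2; slot 2 is free → place at 2.
731 hashes to 10; slot 10 is free → place at 10.
347 hashes to 12; slot 12 is free → place at 12.
329 hashes to 2; 2 taken → place at 3.
458 hashes to 0; slot 0 is free → place at 0.
277 hashes to 9; slot 9 is free → place at 9.
415 hashes to 12; 12,13 taken → place at 14.
174 hashes to 16; slot 16 is free → place at 16.
126 hashes to 12; 12,13,14 taken → place at 15.
810 hashes to 1; slot 1 is free → place at 1.
262 hashes to 12; 12,13,14,15,16,0,1,2,3 taken → place at 4.
Table: [458, 810, 397, 329, 262, ∅, ∅, ∅, ∅, 277, 731, ∅, 347, 189, 415, 126, 174]

4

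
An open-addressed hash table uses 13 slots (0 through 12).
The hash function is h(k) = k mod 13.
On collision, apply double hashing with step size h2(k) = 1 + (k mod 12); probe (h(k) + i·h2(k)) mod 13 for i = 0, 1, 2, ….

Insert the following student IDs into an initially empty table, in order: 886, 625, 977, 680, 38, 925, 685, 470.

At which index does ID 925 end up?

6

Insert 886: h=2, slot 2 empty => index 2.
Insert 625: h=1, slot 1 empty => index 1.
Insert 977: h=2, h2=6, slot 2 occupied => index 8.
Insert 680: h=4, slot 4 empty => index 4.
Insert 38: h=12, slot 12 empty => index 12.
Insert 925: h=2, h2=2, slots 2,4 occupied => index 6.
Insert 685: h=9, slot 9 empty => index 9.
Insert 470: h=2, h2=3, slot 2 occupied => index 5.
Table: [-, 625, 886, -, 680, 470, 925, -, 977, 685, -, -, 38]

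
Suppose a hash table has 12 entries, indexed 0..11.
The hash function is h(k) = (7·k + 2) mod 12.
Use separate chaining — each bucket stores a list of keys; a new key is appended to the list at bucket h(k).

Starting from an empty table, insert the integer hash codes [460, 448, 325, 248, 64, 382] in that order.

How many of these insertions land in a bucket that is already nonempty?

2

Insert 460: h=6, bucket 6 empty → new chain.
Insert 448: h=6, bucket 6 nonempty → append to chain.
Insert 325: h=9, bucket 9 empty → new chain.
Insert 248: h=10, bucket 10 empty → new chain.
Insert 64: h=6, bucket 6 nonempty → append to chain.
Insert 382: h=0, bucket 0 empty → new chain.
Final buckets:
0: 382
1: -
2: -
3: -
4: -
5: -
6: 460 -> 448 -> 64
7: -
8: -
9: 325
10: 248
11: -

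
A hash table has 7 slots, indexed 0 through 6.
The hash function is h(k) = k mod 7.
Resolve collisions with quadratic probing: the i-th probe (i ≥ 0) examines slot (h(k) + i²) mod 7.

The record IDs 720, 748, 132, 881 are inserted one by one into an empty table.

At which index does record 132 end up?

3

720: h=6 → slot 6
748: h=6, probe 6,0 → slot 0
132: h=6, probe 6,0,3 → slot 3
881: h=6, probe 6,0,3,1 → slot 1
Table: [748, 881, _, 132, _, _, 720]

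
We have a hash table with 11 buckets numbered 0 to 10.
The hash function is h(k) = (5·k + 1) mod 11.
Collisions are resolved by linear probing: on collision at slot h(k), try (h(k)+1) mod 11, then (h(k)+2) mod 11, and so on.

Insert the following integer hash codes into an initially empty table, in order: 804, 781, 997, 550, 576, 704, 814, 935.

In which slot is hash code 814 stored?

804 hashes to 6; slot 6 is free → place at 6.
781 hashes to 1; slot 1 is free → place at 1.
997 hashes to 3; slot 3 is free → place at 3.
550 hashes to 1; 1 taken → place at 2.
576 hashes to 10; slot 10 is free → place at 10.
704 hashes to 1; 1,2,3 taken → place at 4.
814 hashes to 1; 1,2,3,4 taken → place at 5.
935 hashes to 1; 1,2,3,4,5,6 taken → place at 7.
Table: [_, 781, 550, 997, 704, 814, 804, 935, _, _, 576]

5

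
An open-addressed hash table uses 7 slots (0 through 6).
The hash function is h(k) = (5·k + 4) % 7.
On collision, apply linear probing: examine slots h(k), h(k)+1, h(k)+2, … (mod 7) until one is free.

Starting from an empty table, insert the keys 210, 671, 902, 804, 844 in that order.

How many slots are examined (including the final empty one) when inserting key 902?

Insert 210: h=4, slot 4 empty => index 4.
Insert 671: h=6, slot 6 empty => index 6.
Insert 902: h=6, slot 6 occupied => index 0.
Insert 804: h=6, slots 6,0 occupied => index 1.
Insert 844: h=3, slot 3 empty => index 3.
Table: [902, 804, _, 844, 210, _, 671]

2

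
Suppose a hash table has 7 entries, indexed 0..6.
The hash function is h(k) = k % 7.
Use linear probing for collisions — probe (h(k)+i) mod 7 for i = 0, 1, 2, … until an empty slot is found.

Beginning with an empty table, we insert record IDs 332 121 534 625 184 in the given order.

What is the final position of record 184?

332 hashes to 3; slot 3 is free -> place at 3.
121 hashes to 2; slot 2 is free -> place at 2.
534 hashes to 2; 2,3 taken -> place at 4.
625 hashes to 2; 2,3,4 taken -> place at 5.
184 hashes to 2; 2,3,4,5 taken -> place at 6.
Table: [_, _, 121, 332, 534, 625, 184]

6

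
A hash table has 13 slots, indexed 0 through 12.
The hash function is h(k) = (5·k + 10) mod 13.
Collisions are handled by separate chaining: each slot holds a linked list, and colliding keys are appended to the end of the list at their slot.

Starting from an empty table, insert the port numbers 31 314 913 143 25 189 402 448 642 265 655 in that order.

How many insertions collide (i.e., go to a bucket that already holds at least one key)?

4

Insert 31: h=9, bucket 9 empty -> new chain.
Insert 314: h=7, bucket 7 empty -> new chain.
Insert 913: h=12, bucket 12 empty -> new chain.
Insert 143: h=10, bucket 10 empty -> new chain.
Insert 25: h=5, bucket 5 empty -> new chain.
Insert 189: h=6, bucket 6 empty -> new chain.
Insert 402: h=5, bucket 5 nonempty -> append to chain.
Insert 448: h=1, bucket 1 empty -> new chain.
Insert 642: h=9, bucket 9 nonempty -> append to chain.
Insert 265: h=9, bucket 9 nonempty -> append to chain.
Insert 655: h=9, bucket 9 nonempty -> append to chain.
Final buckets:
0: .
1: 448
2: .
3: .
4: .
5: 25 -> 402
6: 189
7: 314
8: .
9: 31 -> 642 -> 265 -> 655
10: 143
11: .
12: 913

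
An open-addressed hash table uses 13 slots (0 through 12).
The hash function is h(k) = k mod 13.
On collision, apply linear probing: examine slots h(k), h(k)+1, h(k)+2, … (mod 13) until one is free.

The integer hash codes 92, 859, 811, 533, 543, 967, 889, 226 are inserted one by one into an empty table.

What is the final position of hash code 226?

8

92 hashes to 1; slot 1 is free → place at 1.
859 hashes to 1; 1 taken → place at 2.
811 hashes to 5; slot 5 is free → place at 5.
533 hashes to 0; slot 0 is free → place at 0.
543 hashes to 10; slot 10 is free → place at 10.
967 hashes to 5; 5 taken → place at 6.
889 hashes to 5; 5,6 taken → place at 7.
226 hashes to 5; 5,6,7 taken → place at 8.
Table: [533, 92, 859, ., ., 811, 967, 889, 226, ., 543, ., .]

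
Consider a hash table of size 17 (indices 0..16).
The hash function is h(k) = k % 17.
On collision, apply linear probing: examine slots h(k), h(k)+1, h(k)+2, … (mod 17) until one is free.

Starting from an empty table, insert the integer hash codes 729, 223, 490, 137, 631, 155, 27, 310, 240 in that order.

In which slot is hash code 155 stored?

Insert 729: h=15, slot 15 empty -> index 15.
Insert 223: h=2, slot 2 empty -> index 2.
Insert 490: h=14, slot 14 empty -> index 14.
Insert 137: h=1, slot 1 empty -> index 1.
Insert 631: h=2, slot 2 occupied -> index 3.
Insert 155: h=2, slots 2,3 occupied -> index 4.
Insert 27: h=10, slot 10 empty -> index 10.
Insert 310: h=4, slot 4 occupied -> index 5.
Insert 240: h=2, slots 2,3,4,5 occupied -> index 6.
Table: [—, 137, 223, 631, 155, 310, 240, —, —, —, 27, —, —, —, 490, 729, —]

4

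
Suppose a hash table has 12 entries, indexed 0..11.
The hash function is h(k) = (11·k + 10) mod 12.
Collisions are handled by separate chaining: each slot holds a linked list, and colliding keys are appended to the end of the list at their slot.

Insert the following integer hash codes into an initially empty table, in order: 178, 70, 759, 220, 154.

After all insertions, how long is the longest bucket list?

Insert 178: h=0, bucket 0 empty → new chain.
Insert 70: h=0, bucket 0 nonempty → append to chain.
Insert 759: h=7, bucket 7 empty → new chain.
Insert 220: h=6, bucket 6 empty → new chain.
Insert 154: h=0, bucket 0 nonempty → append to chain.
Final buckets:
0: 178 -> 70 -> 154
1: ∅
2: ∅
3: ∅
4: ∅
5: ∅
6: 220
7: 759
8: ∅
9: ∅
10: ∅
11: ∅

3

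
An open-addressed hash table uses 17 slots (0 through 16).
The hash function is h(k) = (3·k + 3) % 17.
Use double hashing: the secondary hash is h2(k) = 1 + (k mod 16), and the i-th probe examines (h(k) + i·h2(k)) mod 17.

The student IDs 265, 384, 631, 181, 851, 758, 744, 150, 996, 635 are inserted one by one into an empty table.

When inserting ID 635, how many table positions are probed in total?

5

Insert 265: h=16, slot 16 empty -> index 16.
Insert 384: h=16, h2=1, slot 16 occupied -> index 0.
Insert 631: h=9, slot 9 empty -> index 9.
Insert 181: h=2, slot 2 empty -> index 2.
Insert 851: h=6, slot 6 empty -> index 6.
Insert 758: h=16, h2=7, slots 16,6 occupied -> index 13.
Insert 744: h=8, slot 8 empty -> index 8.
Insert 150: h=11, slot 11 empty -> index 11.
Insert 996: h=16, h2=5, slot 16 occupied -> index 4.
Insert 635: h=4, h2=12, slots 4,16,11,6 occupied -> index 1.
Table: [384, 635, 181, ., 996, ., 851, ., 744, 631, ., 150, ., 758, ., ., 265]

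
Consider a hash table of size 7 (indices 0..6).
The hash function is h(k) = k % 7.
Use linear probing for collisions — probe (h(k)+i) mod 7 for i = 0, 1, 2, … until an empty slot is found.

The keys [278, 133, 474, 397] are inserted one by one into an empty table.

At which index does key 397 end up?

278 hashes to 5; slot 5 is free → place at 5.
133 hashes to 0; slot 0 is free → place at 0.
474 hashes to 5; 5 taken → place at 6.
397 hashes to 5; 5,6,0 taken → place at 1.
Table: [133, 397, —, —, —, 278, 474]

1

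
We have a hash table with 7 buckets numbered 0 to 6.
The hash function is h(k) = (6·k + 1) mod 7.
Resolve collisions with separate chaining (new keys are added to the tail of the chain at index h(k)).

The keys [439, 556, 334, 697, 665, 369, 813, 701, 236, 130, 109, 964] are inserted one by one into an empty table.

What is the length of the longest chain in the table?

5

Insert 439: h=3, bucket 3 empty → new chain.
Insert 556: h=5, bucket 5 empty → new chain.
Insert 334: h=3, bucket 3 nonempty → append to chain.
Insert 697: h=4, bucket 4 empty → new chain.
Insert 665: h=1, bucket 1 empty → new chain.
Insert 369: h=3, bucket 3 nonempty → append to chain.
Insert 813: h=0, bucket 0 empty → new chain.
Insert 701: h=0, bucket 0 nonempty → append to chain.
Insert 236: h=3, bucket 3 nonempty → append to chain.
Insert 130: h=4, bucket 4 nonempty → append to chain.
Insert 109: h=4, bucket 4 nonempty → append to chain.
Insert 964: h=3, bucket 3 nonempty → append to chain.
Final buckets:
0: 813 -> 701
1: 665
2: _
3: 439 -> 334 -> 369 -> 236 -> 964
4: 697 -> 130 -> 109
5: 556
6: _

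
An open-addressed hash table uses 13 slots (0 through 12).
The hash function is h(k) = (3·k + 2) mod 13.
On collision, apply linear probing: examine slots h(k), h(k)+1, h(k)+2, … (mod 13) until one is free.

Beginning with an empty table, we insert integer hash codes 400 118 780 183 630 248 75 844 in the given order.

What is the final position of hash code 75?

Insert 400: h=6, slot 6 empty -> index 6.
Insert 118: h=5, slot 5 empty -> index 5.
Insert 780: h=2, slot 2 empty -> index 2.
Insert 183: h=5, slots 5,6 occupied -> index 7.
Insert 630: h=7, slot 7 occupied -> index 8.
Insert 248: h=5, slots 5,6,7,8 occupied -> index 9.
Insert 75: h=6, slots 6,7,8,9 occupied -> index 10.
Insert 844: h=12, slot 12 empty -> index 12.
Table: [_, _, 780, _, _, 118, 400, 183, 630, 248, 75, _, 844]

10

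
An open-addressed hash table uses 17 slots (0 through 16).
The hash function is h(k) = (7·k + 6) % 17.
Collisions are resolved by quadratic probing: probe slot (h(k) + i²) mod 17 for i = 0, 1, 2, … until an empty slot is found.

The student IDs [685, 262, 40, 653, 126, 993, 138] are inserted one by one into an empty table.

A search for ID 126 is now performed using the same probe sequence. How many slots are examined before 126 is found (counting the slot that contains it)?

3

685 hashes to 7; slot 7 is free → place at 7.
262 hashes to 4; slot 4 is free → place at 4.
40 hashes to 14; slot 14 is free → place at 14.
653 hashes to 4; 4 taken → place at 5.
126 hashes to 4; 4,5 taken → place at 8.
993 hashes to 4; 4,5,8 taken → place at 13.
138 hashes to 3; slot 3 is free → place at 3.
Table: [—, —, —, 138, 262, 653, —, 685, 126, —, —, —, —, 993, 40, —, —]
Lookup 126: h=4, probe 4,5,8 → found at 8.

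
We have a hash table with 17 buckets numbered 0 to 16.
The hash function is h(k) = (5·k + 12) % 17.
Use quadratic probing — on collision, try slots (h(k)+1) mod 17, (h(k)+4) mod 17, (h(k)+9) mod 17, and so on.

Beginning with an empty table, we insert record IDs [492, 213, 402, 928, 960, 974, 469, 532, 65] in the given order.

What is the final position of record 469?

12

Insert 492: h=7, slot 7 empty => index 7.
Insert 213: h=6, slot 6 empty => index 6.
Insert 402: h=16, slot 16 empty => index 16.
Insert 928: h=11, slot 11 empty => index 11.
Insert 960: h=1, slot 1 empty => index 1.
Insert 974: h=3, slot 3 empty => index 3.
Insert 469: h=11, slot 11 occupied => index 12.
Insert 532: h=3, slot 3 occupied => index 4.
Insert 65: h=14, slot 14 empty => index 14.
Table: [—, 960, —, 974, 532, —, 213, 492, —, —, —, 928, 469, —, 65, —, 402]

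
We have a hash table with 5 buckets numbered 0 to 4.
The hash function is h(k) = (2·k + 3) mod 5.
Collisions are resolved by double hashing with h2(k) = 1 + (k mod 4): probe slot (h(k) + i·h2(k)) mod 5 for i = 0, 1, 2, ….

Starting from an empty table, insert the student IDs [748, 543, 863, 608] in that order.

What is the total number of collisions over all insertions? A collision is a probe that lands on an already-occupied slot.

4

748 hashes to 4; slot 4 is free -> place at 4.
543 hashes to 4, h2=4; 4 taken -> place at 3.
863 hashes to 4, h2=4; 4,3 taken -> place at 2.
608 hashes to 4, h2=1; 4 taken -> place at 0.
Table: [608, —, 863, 543, 748]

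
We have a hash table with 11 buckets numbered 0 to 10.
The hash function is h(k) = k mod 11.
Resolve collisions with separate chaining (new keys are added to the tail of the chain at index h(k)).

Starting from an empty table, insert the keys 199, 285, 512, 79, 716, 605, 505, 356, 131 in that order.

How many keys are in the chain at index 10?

Insert 199: h=1, bucket 1 empty -> new chain.
Insert 285: h=10, bucket 10 empty -> new chain.
Insert 512: h=6, bucket 6 empty -> new chain.
Insert 79: h=2, bucket 2 empty -> new chain.
Insert 716: h=1, bucket 1 nonempty -> append to chain.
Insert 605: h=0, bucket 0 empty -> new chain.
Insert 505: h=10, bucket 10 nonempty -> append to chain.
Insert 356: h=4, bucket 4 empty -> new chain.
Insert 131: h=10, bucket 10 nonempty -> append to chain.
Final buckets:
0: 605
1: 199 -> 716
2: 79
3: —
4: 356
5: —
6: 512
7: —
8: —
9: —
10: 285 -> 505 -> 131

3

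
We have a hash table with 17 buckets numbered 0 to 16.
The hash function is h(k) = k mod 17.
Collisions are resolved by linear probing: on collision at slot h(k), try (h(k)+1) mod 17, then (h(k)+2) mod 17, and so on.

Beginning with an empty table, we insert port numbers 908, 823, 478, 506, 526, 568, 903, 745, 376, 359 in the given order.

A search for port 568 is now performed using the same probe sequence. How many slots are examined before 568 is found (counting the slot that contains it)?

908 hashes to 7; slot 7 is free -> place at 7.
823 hashes to 7; 7 taken -> place at 8.
478 hashes to 2; slot 2 is free -> place at 2.
506 hashes to 13; slot 13 is free -> place at 13.
526 hashes to 16; slot 16 is free -> place at 16.
568 hashes to 7; 7,8 taken -> place at 9.
903 hashes to 2; 2 taken -> place at 3.
745 hashes to 14; slot 14 is free -> place at 14.
376 hashes to 2; 2,3 taken -> place at 4.
359 hashes to 2; 2,3,4 taken -> place at 5.
Table: [., ., 478, 903, 376, 359, ., 908, 823, 568, ., ., ., 506, 745, ., 526]
Lookup 568: h=7, probe 7,8,9 → found at 9.

3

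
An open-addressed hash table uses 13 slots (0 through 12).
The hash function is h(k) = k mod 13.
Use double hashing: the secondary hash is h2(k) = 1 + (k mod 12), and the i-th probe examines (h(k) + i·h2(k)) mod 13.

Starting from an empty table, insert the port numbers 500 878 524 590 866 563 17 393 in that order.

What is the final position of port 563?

3

Insert 500: h=6, slot 6 empty → index 6.
Insert 878: h=7, slot 7 empty → index 7.
Insert 524: h=4, slot 4 empty → index 4.
Insert 590: h=5, slot 5 empty → index 5.
Insert 866: h=8, slot 8 empty → index 8.
Insert 563: h=4, h2=12, slot 4 occupied → index 3.
Insert 17: h=4, h2=6, slot 4 occupied → index 10.
Insert 393: h=3, h2=10, slot 3 occupied → index 0.
Table: [393, ∅, ∅, 563, 524, 590, 500, 878, 866, ∅, 17, ∅, ∅]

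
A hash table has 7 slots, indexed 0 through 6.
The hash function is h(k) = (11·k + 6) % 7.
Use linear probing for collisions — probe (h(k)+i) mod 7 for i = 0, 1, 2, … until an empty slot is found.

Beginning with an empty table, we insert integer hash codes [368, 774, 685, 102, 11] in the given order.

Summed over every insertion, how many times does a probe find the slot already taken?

368 hashes to 1; slot 1 is free → place at 1.
774 hashes to 1; 1 taken → place at 2.
685 hashes to 2; 2 taken → place at 3.
102 hashes to 1; 1,2,3 taken → place at 4.
11 hashes to 1; 1,2,3,4 taken → place at 5.
Table: [., 368, 774, 685, 102, 11, .]

9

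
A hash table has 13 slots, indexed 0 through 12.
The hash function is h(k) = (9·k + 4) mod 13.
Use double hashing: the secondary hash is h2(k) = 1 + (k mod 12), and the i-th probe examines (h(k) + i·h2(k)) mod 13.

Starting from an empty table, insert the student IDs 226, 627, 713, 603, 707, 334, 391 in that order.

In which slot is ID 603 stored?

1

226: h=10 => slot 10
627: h=5 => slot 5
713: h=12 => slot 12
603: h=10, h2=4, probe 10,1 => slot 1
707: h=10, h2=12, probe 10,9 => slot 9
334: h=7 => slot 7
391: h=0 => slot 0
Table: [391, 603, _, _, _, 627, _, 334, _, 707, 226, _, 713]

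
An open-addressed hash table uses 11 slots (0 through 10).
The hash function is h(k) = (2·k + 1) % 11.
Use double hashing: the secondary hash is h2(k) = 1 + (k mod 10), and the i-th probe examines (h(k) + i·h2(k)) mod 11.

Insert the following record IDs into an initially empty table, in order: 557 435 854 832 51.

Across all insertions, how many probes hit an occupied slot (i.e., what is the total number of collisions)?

3

Insert 557: h=4, slot 4 empty => index 4.
Insert 435: h=2, slot 2 empty => index 2.
Insert 854: h=4, h2=5, slot 4 occupied => index 9.
Insert 832: h=4, h2=3, slot 4 occupied => index 7.
Insert 51: h=4, h2=2, slot 4 occupied => index 6.
Table: [-, -, 435, -, 557, -, 51, 832, -, 854, -]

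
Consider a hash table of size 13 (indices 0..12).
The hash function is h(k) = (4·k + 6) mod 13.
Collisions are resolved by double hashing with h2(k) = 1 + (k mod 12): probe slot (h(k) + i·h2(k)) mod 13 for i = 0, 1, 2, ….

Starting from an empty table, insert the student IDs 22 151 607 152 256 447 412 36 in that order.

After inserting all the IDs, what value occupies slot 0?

256

22 hashes to 3; slot 3 is free -> place at 3.
151 hashes to 12; slot 12 is free -> place at 12.
607 hashes to 3, h2=8; 3 taken -> place at 11.
152 hashes to 3, h2=9; 3,12 taken -> place at 8.
256 hashes to 3, h2=5; 3,8 taken -> place at 0.
447 hashes to 0, h2=4; 0 taken -> place at 4.
412 hashes to 3, h2=5; 3,8,0 taken -> place at 5.
36 hashes to 7; slot 7 is free -> place at 7.
Table: [256, _, _, 22, 447, 412, _, 36, 152, _, _, 607, 151]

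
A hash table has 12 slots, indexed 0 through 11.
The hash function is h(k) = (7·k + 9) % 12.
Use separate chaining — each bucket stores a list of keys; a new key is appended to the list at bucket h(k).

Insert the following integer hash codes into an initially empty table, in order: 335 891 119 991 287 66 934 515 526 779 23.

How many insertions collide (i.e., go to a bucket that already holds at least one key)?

6

335 -> bucket 2
891 -> bucket 6
119 -> bucket 2 (collision)
991 -> bucket 10
287 -> bucket 2 (collision)
66 -> bucket 3
934 -> bucket 7
515 -> bucket 2 (collision)
526 -> bucket 7 (collision)
779 -> bucket 2 (collision)
23 -> bucket 2 (collision)
Final buckets:
0: _
1: _
2: 335 -> 119 -> 287 -> 515 -> 779 -> 23
3: 66
4: _
5: _
6: 891
7: 934 -> 526
8: _
9: _
10: 991
11: _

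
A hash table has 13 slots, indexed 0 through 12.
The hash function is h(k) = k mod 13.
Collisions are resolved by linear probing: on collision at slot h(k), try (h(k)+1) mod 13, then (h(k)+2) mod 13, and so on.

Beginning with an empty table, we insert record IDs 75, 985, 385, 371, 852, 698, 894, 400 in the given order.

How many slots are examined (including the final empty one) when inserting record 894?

4

75: h=10 -> slot 10
985: h=10, probe 10,11 -> slot 11
385: h=8 -> slot 8
371: h=7 -> slot 7
852: h=7, probe 7,8,9 -> slot 9
698: h=9, probe 9,10,11,12 -> slot 12
894: h=10, probe 10,11,12,0 -> slot 0
400: h=10, probe 10,11,12,0,1 -> slot 1
Table: [894, 400, -, -, -, -, -, 371, 385, 852, 75, 985, 698]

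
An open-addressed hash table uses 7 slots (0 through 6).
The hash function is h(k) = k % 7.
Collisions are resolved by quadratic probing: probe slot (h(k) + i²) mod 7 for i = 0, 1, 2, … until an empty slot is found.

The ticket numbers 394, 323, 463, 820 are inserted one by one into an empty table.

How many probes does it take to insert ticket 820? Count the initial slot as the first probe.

394: h=2 => slot 2
323: h=1 => slot 1
463: h=1, probe 1,2,5 => slot 5
820: h=1, probe 1,2,5,3 => slot 3
Table: [—, 323, 394, 820, —, 463, —]

4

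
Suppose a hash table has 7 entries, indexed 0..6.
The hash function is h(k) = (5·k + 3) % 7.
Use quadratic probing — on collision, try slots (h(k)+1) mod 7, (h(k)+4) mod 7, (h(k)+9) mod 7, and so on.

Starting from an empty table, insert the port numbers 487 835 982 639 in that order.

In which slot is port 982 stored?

0

Insert 487: h=2, slot 2 empty → index 2.
Insert 835: h=6, slot 6 empty → index 6.
Insert 982: h=6, slot 6 occupied → index 0.
Insert 639: h=6, slots 6,0 occupied → index 3.
Table: [982, ∅, 487, 639, ∅, ∅, 835]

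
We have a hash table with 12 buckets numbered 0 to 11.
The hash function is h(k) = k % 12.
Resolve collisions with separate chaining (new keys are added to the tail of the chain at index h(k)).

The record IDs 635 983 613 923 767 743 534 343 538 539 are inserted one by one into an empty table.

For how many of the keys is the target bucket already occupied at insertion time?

Insert 635: h=11, bucket 11 empty → new chain.
Insert 983: h=11, bucket 11 nonempty → append to chain.
Insert 613: h=1, bucket 1 empty → new chain.
Insert 923: h=11, bucket 11 nonempty → append to chain.
Insert 767: h=11, bucket 11 nonempty → append to chain.
Insert 743: h=11, bucket 11 nonempty → append to chain.
Insert 534: h=6, bucket 6 empty → new chain.
Insert 343: h=7, bucket 7 empty → new chain.
Insert 538: h=10, bucket 10 empty → new chain.
Insert 539: h=11, bucket 11 nonempty → append to chain.
Final buckets:
0: _
1: 613
2: _
3: _
4: _
5: _
6: 534
7: 343
8: _
9: _
10: 538
11: 635 -> 983 -> 923 -> 767 -> 743 -> 539

5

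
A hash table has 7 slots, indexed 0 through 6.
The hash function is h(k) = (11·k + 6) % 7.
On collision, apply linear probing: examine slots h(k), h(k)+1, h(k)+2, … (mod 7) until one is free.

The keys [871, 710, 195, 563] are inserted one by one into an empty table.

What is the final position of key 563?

Insert 871: h=4, slot 4 empty → index 4.
Insert 710: h=4, slot 4 occupied → index 5.
Insert 195: h=2, slot 2 empty → index 2.
Insert 563: h=4, slots 4,5 occupied → index 6.
Table: [∅, ∅, 195, ∅, 871, 710, 563]

6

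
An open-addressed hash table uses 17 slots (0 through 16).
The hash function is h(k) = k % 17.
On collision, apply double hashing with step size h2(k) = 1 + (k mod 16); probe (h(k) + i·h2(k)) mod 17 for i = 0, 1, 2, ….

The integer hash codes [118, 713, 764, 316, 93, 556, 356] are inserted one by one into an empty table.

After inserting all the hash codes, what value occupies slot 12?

764

Insert 118: h=16, slot 16 empty → index 16.
Insert 713: h=16, h2=10, slot 16 occupied → index 9.
Insert 764: h=16, h2=13, slot 16 occupied → index 12.
Insert 316: h=10, slot 10 empty → index 10.
Insert 93: h=8, slot 8 empty → index 8.
Insert 556: h=12, h2=13, slots 12,8 occupied → index 4.
Insert 356: h=16, h2=5, slots 16,4,9 occupied → index 14.
Table: [∅, ∅, ∅, ∅, 556, ∅, ∅, ∅, 93, 713, 316, ∅, 764, ∅, 356, ∅, 118]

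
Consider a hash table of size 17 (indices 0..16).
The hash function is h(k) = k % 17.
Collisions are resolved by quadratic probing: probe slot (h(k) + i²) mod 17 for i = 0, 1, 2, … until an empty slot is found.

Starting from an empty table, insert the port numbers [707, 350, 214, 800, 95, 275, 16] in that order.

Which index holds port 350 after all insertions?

Insert 707: h=10, slot 10 empty -> index 10.
Insert 350: h=10, slot 10 occupied -> index 11.
Insert 214: h=10, slots 10,11 occupied -> index 14.
Insert 800: h=1, slot 1 empty -> index 1.
Insert 95: h=10, slots 10,11,14 occupied -> index 2.
Insert 275: h=3, slot 3 empty -> index 3.
Insert 16: h=16, slot 16 empty -> index 16.
Table: [—, 800, 95, 275, —, —, —, —, —, —, 707, 350, —, —, 214, —, 16]

11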